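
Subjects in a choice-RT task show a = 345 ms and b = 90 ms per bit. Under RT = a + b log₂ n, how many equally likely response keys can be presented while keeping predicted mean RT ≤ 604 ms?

7

90·log₂ n ≤ 604 − 345 = 259, giving log₂ n ≤ 2.8778 and n ≤ 7.350. The largest whole number is 7.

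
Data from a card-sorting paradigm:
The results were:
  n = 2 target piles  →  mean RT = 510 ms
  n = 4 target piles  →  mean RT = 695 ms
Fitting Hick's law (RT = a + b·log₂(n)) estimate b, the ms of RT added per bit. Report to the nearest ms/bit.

Slope: b = (695 − 510) / (log₂ 4 − log₂ 2) = 185/1.0000 = 185 ms/bit.

185 ms/bit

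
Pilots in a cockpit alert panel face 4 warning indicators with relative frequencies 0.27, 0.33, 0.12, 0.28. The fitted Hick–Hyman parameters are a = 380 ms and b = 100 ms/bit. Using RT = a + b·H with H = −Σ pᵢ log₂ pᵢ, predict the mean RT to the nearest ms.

572 ms

H = 0.27·log₂(1/0.27) + 0.33·log₂(1/0.33) + 0.12·log₂(1/0.12) + 0.28·log₂(1/0.28) = 1.9191 bits.
RT = 380 + 100 × 1.9191 = 571.91 ms.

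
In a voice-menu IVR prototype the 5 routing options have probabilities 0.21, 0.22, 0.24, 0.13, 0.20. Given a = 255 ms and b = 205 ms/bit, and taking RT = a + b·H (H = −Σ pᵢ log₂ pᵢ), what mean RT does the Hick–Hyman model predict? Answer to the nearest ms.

725 ms

H = 0.21·log₂(1/0.21) + 0.22·log₂(1/0.22) + 0.24·log₂(1/0.24) + 0.13·log₂(1/0.13) + 0.20·log₂(1/0.20) = 2.2946 bits.
RT = 255 + 205 × 2.2946 = 725.38 ms.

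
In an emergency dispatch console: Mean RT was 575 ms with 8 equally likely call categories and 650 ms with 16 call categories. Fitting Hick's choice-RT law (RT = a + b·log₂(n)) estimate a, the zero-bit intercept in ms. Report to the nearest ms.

Slope: b = (650 − 575) / (log₂ 16 − log₂ 8) = 75/1.0000 = 75 ms/bit.
Intercept: a = 575 − 75·log₂(8) = 350.000 ms.

350 ms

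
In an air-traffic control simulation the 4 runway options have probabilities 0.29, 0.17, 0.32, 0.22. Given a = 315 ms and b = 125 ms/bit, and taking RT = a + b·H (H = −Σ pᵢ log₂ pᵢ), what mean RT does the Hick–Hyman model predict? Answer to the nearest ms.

H = 0.29·log₂(1/0.29) + 0.17·log₂(1/0.17) + 0.32·log₂(1/0.32) + 0.22·log₂(1/0.22) = 1.9591 bits.
RT = 315 + 125 × 1.9591 = 559.89 ms.

560 ms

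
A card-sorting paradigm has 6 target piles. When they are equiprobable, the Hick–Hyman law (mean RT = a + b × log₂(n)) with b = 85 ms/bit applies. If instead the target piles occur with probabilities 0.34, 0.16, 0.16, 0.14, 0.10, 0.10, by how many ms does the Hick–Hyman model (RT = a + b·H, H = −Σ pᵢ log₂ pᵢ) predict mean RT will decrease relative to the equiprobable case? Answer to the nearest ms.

13 ms

The RT saving is b·ΔH. Equiprobable H₀ = log₂(6) = 2.5850 bits; with the given probabilities H = 2.4367 bits.
b·(H₀ − H) = 85 × (2.5850 − 2.4367) = 12.60 ms.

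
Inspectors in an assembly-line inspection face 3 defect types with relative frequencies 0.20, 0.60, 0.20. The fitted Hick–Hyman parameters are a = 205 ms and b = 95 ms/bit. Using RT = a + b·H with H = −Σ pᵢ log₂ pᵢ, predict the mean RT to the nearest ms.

335 ms

Entropy contributions −pᵢ log₂ pᵢ: 0.4644, 0.4422, 0.4644; sum H = 1.3710 bits.
RT = a + bH = 205 + 95·1.3710 = 335.24 ms.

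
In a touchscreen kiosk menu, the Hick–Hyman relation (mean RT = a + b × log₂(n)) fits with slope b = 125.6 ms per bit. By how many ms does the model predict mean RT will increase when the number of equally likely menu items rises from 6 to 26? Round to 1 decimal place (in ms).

265.7 ms

Only the slope matters, since a is common to both: ΔRT = b·log₂(n₂/n₁).
log₂(26) − log₂(6) = 4.7004 − 2.5850 = 2.1155.
ΔRT = 125.6 × 2.1155 = 265.704 ms.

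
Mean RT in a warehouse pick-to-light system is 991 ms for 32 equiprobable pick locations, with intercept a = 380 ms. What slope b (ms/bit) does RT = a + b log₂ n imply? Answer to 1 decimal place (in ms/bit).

log₂(32) = 5 bits.
b = (RT − a)/log₂ n = (991 − 380) / 5 = 122.200 ms/bit.

122.2 ms/bit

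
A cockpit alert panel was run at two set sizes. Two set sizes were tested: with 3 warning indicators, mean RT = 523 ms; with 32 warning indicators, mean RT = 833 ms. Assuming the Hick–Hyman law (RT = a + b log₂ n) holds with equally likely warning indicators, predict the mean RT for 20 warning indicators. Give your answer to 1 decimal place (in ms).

With log₂ n on the abscissa the relation is linear; from the two conditions:
  b = (833 − 523) / (log₂ 32 − log₂ 3) = 310 / (5 − 1.5850) = 90.775 ms/bit
  a = 523 − 90.775 × 1.5850 = 379.125 ms
Then RT(20) = 379.125 + 90.775 × log₂ 20 = 379.125 + 90.775 × 4.3219 ≈ 771.448 ms.

771.4 ms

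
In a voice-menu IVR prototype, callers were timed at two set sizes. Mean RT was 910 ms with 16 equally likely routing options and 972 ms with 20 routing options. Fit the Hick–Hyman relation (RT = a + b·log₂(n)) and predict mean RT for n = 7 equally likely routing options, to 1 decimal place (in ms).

680.3 ms

With log₂ n on the abscissa the relation is linear; from the two conditions:
  b = (972 − 910) / (log₂ 20 − log₂ 16) = 62 / (4.3219 − 4) = 192.590 ms/bit
  a = 910 − 192.590 × 4 = 139.642 ms
Then RT(7) = 139.642 + 192.590 × log₂ 7 = 139.642 + 192.590 × 2.8074 ≈ 680.309 ms.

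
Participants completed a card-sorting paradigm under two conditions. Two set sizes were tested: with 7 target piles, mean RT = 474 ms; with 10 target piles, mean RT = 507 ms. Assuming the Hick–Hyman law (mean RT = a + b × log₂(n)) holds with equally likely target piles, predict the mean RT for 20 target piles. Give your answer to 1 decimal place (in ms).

571.1 ms

Solve the two-equation system in a and b:
  b = (507 − 474) / (log₂ 10 − log₂ 7) = 33 / (3.3219 − 2.8074) = 64.131 ms/bit
  a = 474 − 64.131 × 2.8074 = 293.962 ms
Then RT(20) = 293.962 + 64.131 × log₂ 20 = 293.962 + 64.131 × 4.3219 ≈ 571.131 ms.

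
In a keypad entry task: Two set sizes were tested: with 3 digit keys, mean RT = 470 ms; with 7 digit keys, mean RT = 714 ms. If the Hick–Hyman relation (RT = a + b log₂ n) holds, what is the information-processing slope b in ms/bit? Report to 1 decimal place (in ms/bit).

Slope: b = (714 − 470) / (log₂ 7 − log₂ 3) = 244/1.2224 = 199.609 ms/bit.

199.6 ms/bit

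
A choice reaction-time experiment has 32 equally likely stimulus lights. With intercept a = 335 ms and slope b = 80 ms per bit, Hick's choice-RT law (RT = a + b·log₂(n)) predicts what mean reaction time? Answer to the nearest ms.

735 ms

log₂(32) = 5 bits, so RT = 335 + 80 × 5 ≈ 735.000 ms.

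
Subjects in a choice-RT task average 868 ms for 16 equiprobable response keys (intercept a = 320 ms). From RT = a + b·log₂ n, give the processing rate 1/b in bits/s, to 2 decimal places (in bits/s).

7.30 bits/s

b = (868 − 320)/log₂ 16 = 548/4 = 137.000 ms per bit = 0.13700 s/bit; the reciprocal is 7.299 bits/s.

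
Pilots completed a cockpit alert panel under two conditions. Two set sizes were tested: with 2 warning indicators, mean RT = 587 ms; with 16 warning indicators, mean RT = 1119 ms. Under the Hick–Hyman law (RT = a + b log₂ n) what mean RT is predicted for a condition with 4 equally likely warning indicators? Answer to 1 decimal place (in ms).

With log₂ n on the abscissa the relation is linear; from the two conditions:
  b = (1119 − 587) / (log₂ 16 − log₂ 2) = 532 / (4 − 1) = 177.333 ms/bit
  a = 587 − 177.333 × 1 = 409.667 ms
Then RT(4) = 409.667 + 177.333 × log₂ 4 = 409.667 + 177.333 × 2 ≈ 764.333 ms.

764.3 ms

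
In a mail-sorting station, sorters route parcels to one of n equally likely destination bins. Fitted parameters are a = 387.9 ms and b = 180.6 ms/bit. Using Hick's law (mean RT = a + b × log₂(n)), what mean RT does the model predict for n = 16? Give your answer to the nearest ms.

1110 ms

log₂(16) = 4 bits, so RT = 387.9 + 180.6 × 4 ≈ 1110.300 ms.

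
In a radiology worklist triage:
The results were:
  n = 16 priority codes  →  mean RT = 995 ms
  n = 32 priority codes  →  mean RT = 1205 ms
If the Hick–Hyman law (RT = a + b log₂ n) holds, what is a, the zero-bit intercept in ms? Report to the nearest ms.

The slope on a log₂ axis is (1205 − 995) / (5 − 4) = 210 ms/bit.
a = RT₁ − b·log₂ n₁ = 995 − 210 × 4 = 155.000 ms.

155 ms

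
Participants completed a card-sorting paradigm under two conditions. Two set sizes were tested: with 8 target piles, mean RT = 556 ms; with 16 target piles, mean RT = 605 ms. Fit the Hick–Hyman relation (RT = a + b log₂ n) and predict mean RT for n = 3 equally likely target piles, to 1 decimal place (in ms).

486.7 ms

RT is linear in log₂ n, so two points fix the line:
  b = (605 − 556) / (log₂ 16 − log₂ 8) = 49 / (4 − 3) = 49.000 ms/bit
  a = 556 − 49.000 × 3 = 409.000 ms
Then RT(3) = 409.000 + 49.000 × log₂ 3 = 409.000 + 49.000 × 1.5850 ≈ 486.663 ms.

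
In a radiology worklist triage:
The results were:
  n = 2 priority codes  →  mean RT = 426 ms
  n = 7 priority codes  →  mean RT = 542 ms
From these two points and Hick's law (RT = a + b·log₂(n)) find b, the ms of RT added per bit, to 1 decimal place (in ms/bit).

b = (RT₂ − RT₁)/(log₂ n₂ − log₂ n₁) = (542 − 426)/(2.8074 − 1) = 64.182 ms/bit.

64.2 ms/bit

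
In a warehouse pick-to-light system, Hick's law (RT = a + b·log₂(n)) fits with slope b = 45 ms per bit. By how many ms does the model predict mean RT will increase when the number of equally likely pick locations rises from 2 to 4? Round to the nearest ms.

The intercept a cancels: ΔRT = b·(log₂ n₂ − log₂ n₁) = b·log₂(n₂/n₁).
log₂(4) − log₂(2) = log₂(4/2) = log₂(2) = 1.
ΔRT = 45 × 1.0000 = 45.000 ms.

45 ms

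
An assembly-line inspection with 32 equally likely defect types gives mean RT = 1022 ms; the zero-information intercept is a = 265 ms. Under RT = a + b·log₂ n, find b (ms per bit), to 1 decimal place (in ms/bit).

b = (1022 − 265) / log₂(32) = 757 / 5 = 151.400 ms/bit.

151.4 ms/bit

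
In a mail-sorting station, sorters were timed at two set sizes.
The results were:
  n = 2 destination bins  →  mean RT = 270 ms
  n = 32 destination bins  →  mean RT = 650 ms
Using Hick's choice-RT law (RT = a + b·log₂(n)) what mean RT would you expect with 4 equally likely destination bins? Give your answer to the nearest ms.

365 ms

RT is linear in log₂ n, so two points fix the line:
  b = (650 − 270) / (log₂ 32 − log₂ 2) = 380 / (5 − 1) = 95 ms/bit
  a = 270 − 95 × 1 = 175 ms
Then RT(4) = 175 + 95 × log₂ 4 = 175 + 95 × 2 ≈ 365.000 ms.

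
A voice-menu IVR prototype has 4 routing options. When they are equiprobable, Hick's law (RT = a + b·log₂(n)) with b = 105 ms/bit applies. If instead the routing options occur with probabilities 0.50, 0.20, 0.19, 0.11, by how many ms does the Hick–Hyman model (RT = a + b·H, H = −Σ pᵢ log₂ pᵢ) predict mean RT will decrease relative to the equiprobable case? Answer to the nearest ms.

The RT saving is b·ΔH. Equiprobable H₀ = log₂(4) = 2.0000 bits; with the given probabilities H = 1.7699 bits.
b·(H₀ − H) = 105 × (2.0000 − 1.7699) = 24.16 ms.

24 ms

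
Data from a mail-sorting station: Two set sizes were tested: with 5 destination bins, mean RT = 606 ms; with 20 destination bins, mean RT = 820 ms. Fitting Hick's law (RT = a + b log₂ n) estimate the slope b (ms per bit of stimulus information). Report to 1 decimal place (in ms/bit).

107.0 ms/bit

b = (RT₂ − RT₁)/(log₂ n₂ − log₂ n₁) = (820 − 606)/(4.3219 − 2.3219) = 107.000 ms/bit.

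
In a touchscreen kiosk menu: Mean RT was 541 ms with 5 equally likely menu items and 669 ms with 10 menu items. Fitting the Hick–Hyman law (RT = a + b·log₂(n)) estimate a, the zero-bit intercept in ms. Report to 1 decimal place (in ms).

243.8 ms

Slope: b = (669 − 541) / (log₂ 10 − log₂ 5) = 128/1.0000 = 128.000 ms/bit.
a = RT₁ − b·log₂ n₁ = 541 − 128.000 × 2.3219 = 243.793 ms.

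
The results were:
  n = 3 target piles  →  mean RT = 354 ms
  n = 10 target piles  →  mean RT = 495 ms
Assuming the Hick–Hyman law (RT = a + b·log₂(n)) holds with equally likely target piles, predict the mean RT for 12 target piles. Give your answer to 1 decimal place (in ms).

RT is linear in log₂ n, so two points fix the line:
  b = (495 − 354) / (log₂ 10 − log₂ 3) = 141 / (3.3219 − 1.5850) = 81.176 ms/bit
  a = 354 − 81.176 × 1.5850 = 225.339 ms
Then RT(12) = 225.339 + 81.176 × log₂ 12 = 225.339 + 81.176 × 3.5850 ≈ 516.352 ms.

516.4 ms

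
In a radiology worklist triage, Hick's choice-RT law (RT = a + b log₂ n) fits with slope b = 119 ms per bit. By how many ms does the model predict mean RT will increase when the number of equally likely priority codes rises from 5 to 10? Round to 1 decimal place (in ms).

119.0 ms

ΔRT = (a + b log₂ n₂) − (a + b log₂ n₁) = b·(log₂ n₂ − log₂ n₁).
log₂(10) − log₂(5) = log₂(10/5) = log₂(2) = 1.
ΔRT = 119 × 1.0000 = 119.000 ms.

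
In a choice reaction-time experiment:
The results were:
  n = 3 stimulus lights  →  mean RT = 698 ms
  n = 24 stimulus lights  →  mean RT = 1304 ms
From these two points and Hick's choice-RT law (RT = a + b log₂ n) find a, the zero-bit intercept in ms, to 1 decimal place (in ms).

377.8 ms

Slope: b = (1304 − 698) / (log₂ 24 − log₂ 3) = 606/3.0000 = 202.000 ms/bit.
a = RT₁ − b·log₂ n₁ = 698 − 202.000 × 1.5850 = 377.838 ms.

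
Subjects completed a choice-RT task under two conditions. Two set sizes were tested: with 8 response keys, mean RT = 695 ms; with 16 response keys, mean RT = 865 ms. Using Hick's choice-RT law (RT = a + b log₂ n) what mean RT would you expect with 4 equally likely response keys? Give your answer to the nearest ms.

Solve the two-equation system in a and b:
  b = (865 − 695) / (log₂ 16 − log₂ 8) = 170 / (4 − 3) = 170 ms/bit
  a = 695 − 170 × 3 = 185 ms
Then RT(4) = 185 + 170 × log₂ 4 = 185 + 170 × 2 ≈ 525.000 ms.

525 ms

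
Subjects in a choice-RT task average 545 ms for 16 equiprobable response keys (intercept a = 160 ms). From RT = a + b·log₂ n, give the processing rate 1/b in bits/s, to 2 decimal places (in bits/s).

b = (545 − 160)/log₂ 16 = 385/4 = 96.250 ms per bit = 0.09625 s/bit; the reciprocal is 10.390 bits/s.

10.39 bits/s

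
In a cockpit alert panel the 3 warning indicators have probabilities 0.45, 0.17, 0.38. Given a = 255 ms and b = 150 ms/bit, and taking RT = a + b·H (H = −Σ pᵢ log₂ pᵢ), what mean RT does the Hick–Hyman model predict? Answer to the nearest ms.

478 ms

Entropy contributions −pᵢ log₂ pᵢ: 0.5184, 0.4346, 0.5305; sum H = 1.4834 bits.
RT = a + bH = 255 + 150·1.4834 = 477.52 ms.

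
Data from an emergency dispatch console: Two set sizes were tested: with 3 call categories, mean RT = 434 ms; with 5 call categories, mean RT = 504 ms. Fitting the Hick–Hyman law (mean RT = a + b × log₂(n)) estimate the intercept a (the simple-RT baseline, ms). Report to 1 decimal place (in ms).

283.5 ms

Slope: b = (504 − 434) / (log₂ 5 − log₂ 3) = 70/0.7370 = 94.984 ms/bit.
a = RT₁ − b·log₂ n₁ = 434 − 94.984 × 1.5850 = 283.454 ms.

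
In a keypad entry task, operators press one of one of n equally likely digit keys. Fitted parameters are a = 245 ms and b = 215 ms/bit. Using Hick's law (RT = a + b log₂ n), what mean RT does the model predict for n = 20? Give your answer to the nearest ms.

1174 ms

log₂(20) = 4.3219 bits, so RT = 245 + 215 × 4.3219 ≈ 1174.215 ms.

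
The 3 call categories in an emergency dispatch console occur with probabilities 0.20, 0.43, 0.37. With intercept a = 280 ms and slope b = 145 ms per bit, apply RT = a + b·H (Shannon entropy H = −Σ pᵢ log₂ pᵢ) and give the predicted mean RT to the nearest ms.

Entropy contributions −pᵢ log₂ pᵢ: 0.4644, 0.5236, 0.5307; sum H = 1.5187 bits.
RT = a + bH = 280 + 145·1.5187 = 500.21 ms.

500 ms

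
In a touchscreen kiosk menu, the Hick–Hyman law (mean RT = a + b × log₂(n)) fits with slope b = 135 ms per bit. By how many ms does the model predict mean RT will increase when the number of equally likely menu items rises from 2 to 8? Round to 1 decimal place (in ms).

ΔRT = (a + b log₂ n₂) − (a + b log₂ n₁) = b·(log₂ n₂ − log₂ n₁).
log₂(8) − log₂(2) = log₂(8/2) = log₂(4) = 2.
ΔRT = 135 × 2.0000 = 270.000 ms.

270.0 ms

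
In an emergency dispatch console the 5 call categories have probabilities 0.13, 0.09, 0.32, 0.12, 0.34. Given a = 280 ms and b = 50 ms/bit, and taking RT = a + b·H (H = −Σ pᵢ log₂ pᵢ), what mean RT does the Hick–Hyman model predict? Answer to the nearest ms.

H = 0.13·log₂(1/0.13) + 0.09·log₂(1/0.09) + 0.32·log₂(1/0.32) + 0.12·log₂(1/0.12) + 0.34·log₂(1/0.34) = 2.1176 bits.
RT = 280 + 50 × 2.1176 = 385.88 ms.

386 ms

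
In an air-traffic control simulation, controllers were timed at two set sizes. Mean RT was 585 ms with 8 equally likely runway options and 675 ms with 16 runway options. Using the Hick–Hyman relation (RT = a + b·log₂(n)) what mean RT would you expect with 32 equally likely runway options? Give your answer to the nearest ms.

RT is linear in log₂ n, so two points fix the line:
  b = (675 − 585) / (log₂ 16 − log₂ 8) = 90 / (4 − 3) = 90 ms/bit
  a = 585 − 90 × 3 = 315 ms
Then RT(32) = 315 + 90 × log₂ 32 = 315 + 90 × 5 ≈ 765.000 ms.

765 ms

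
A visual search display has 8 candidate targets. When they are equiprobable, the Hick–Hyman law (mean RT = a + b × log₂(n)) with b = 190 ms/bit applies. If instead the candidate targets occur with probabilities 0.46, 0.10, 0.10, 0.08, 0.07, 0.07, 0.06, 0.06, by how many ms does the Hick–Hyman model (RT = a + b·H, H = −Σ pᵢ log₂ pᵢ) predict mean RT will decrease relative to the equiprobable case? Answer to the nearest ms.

Equiprobable entropy H₀ = log₂ 8 = 3.0000 bits.
Skewed entropy H = −Σ pᵢ log₂ pᵢ = 2.4954 bits.
ΔRT = b·(H₀ − H) = 190 × 0.5046 = 95.87 ms.

96 ms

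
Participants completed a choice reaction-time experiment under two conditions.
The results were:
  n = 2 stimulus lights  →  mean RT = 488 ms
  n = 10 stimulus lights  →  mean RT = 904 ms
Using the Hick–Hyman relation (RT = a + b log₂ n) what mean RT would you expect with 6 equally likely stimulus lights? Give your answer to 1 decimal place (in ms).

772.0 ms

RT is linear in log₂ n, so two points fix the line:
  b = (904 − 488) / (log₂ 10 − log₂ 2) = 416 / (3.3219 − 1) = 179.161 ms/bit
  a = 488 − 179.161 × 1 = 308.839 ms
Then RT(6) = 308.839 + 179.161 × log₂ 6 = 308.839 + 179.161 × 2.5850 ≈ 771.964 ms.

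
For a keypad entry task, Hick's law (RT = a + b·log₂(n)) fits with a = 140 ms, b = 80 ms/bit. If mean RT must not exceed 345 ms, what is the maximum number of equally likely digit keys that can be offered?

5

Information budget: (345 − 140)/80 = 2.5625 bits, so n ≤ 2^2.5625 = 5.907 → at most 5.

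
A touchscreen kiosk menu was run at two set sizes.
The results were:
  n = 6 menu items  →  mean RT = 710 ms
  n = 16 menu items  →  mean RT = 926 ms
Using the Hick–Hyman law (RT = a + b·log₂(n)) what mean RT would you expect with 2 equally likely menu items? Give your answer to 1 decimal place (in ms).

Solve the two-equation system in a and b:
  b = (926 − 710) / (log₂ 16 − log₂ 6) = 216 / (4 − 2.5850) = 152.646 ms/bit
  a = 710 − 152.646 × 2.5850 = 315.415 ms
Then RT(2) = 315.415 + 152.646 × log₂ 2 = 315.415 + 152.646 × 1 ≈ 468.062 ms.

468.1 ms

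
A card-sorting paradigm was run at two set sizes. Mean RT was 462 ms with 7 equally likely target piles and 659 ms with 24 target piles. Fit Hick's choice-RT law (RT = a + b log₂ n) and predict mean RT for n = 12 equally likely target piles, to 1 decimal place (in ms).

Solve the two-equation system in a and b:
  b = (659 − 462) / (log₂ 24 − log₂ 7) = 197 / (4.5850 − 2.8074) = 110.823 ms/bit
  a = 462 − 110.823 × 2.8074 = 150.880 ms
Then RT(12) = 150.880 + 110.823 × log₂ 12 = 150.880 + 110.823 × 3.5850 ≈ 548.177 ms.

548.2 ms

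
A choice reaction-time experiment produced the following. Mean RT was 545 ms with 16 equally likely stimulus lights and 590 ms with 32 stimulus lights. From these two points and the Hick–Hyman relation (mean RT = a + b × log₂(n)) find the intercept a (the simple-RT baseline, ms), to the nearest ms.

b = (RT₂ − RT₁)/(log₂ n₂ − log₂ n₁) = (590 − 545)/(5 − 4) = 45 ms/bit.
Intercept: a = 545 − 45·log₂(16) = 365.000 ms.

365 ms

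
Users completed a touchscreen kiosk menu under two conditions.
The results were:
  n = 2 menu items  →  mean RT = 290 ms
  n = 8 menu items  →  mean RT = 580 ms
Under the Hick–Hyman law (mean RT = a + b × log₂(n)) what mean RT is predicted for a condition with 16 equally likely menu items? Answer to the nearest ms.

725 ms

RT is linear in log₂ n, so two points fix the line:
  b = (580 − 290) / (log₂ 8 − log₂ 2) = 290 / (3 − 1) = 145 ms/bit
  a = 290 − 145 × 1 = 145 ms
Then RT(16) = 145 + 145 × log₂ 16 = 145 + 145 × 4 ≈ 725.000 ms.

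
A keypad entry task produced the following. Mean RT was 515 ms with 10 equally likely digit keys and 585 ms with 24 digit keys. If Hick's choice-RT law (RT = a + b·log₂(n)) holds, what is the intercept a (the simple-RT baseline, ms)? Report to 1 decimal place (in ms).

Slope: b = (585 − 515) / (log₂ 24 − log₂ 10) = 70/1.2630 = 55.422 ms/bit.
a = RT₁ − b·log₂ n₁ = 515 − 55.422 × 3.3219 = 330.892 ms.

330.9 ms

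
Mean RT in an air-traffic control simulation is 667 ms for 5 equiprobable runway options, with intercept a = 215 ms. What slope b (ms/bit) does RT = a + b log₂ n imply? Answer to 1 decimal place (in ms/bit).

5 alternatives carry log₂ 5 = 2.3219 bits; the choice cost is 667 − 215 = 452 ms, so b = 452/2.3219 = 194.666 ms/bit.

194.7 ms/bit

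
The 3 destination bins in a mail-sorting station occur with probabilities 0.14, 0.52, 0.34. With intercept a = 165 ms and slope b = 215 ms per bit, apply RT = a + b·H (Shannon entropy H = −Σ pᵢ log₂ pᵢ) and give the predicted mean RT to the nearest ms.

470 ms

H = 0.14·log₂(1/0.14) + 0.52·log₂(1/0.52) + 0.34·log₂(1/0.34) = 1.4169 bits.
RT = 165 + 215 × 1.4169 = 469.63 ms.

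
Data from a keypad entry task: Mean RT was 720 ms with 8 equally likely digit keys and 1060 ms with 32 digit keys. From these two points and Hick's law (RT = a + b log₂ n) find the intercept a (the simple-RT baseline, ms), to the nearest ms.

b = (RT₂ − RT₁)/(log₂ n₂ − log₂ n₁) = (1060 − 720)/(5 − 3) = 170 ms/bit.
Intercept: a = 720 − 170·log₂(8) = 210.000 ms.

210 ms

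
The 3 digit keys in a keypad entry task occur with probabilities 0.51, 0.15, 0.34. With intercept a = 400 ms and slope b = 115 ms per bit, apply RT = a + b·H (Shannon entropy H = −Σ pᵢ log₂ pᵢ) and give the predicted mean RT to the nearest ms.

H = 0.51·log₂(1/0.51) + 0.15·log₂(1/0.15) + 0.34·log₂(1/0.34) = 1.4351 bits.
RT = 400 + 115 × 1.4351 = 565.04 ms.

565 ms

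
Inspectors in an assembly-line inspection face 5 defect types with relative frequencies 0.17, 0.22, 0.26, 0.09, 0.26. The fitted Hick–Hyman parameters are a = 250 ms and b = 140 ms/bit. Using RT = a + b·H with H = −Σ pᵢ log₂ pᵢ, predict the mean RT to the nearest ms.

563 ms

Entropy contributions −pᵢ log₂ pᵢ: 0.4346, 0.4806, 0.5053, 0.3127, 0.5053; sum H = 2.2384 bits.
RT = a + bH = 250 + 140·2.2384 = 563.37 ms.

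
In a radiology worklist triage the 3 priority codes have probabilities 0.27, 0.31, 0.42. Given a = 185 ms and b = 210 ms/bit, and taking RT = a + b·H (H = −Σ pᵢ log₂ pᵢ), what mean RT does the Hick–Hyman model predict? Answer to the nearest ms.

512 ms

H = 0.27·log₂(1/0.27) + 0.31·log₂(1/0.31) + 0.42·log₂(1/0.42) = 1.5595 bits.
RT = 185 + 210 × 1.5595 = 512.49 ms.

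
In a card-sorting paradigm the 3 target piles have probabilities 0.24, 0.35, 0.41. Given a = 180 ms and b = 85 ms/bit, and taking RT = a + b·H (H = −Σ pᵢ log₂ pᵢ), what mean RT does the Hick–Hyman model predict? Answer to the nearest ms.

Entropy contributions −pᵢ log₂ pᵢ: 0.4941, 0.5301, 0.5274; sum H = 1.5516 bits.
RT = a + bH = 180 + 85·1.5516 = 311.89 ms.

312 ms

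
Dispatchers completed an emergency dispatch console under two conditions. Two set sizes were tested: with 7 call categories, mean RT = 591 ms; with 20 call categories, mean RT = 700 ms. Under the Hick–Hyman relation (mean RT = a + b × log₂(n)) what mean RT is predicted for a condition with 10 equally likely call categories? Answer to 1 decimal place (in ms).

628.0 ms

With log₂ n on the abscissa the relation is linear; from the two conditions:
  b = (700 − 591) / (log₂ 20 − log₂ 7) = 109 / (4.3219 − 2.8074) = 71.967 ms/bit
  a = 591 − 71.967 × 2.8074 = 388.962 ms
Then RT(10) = 388.962 + 71.967 × log₂ 10 = 388.962 + 71.967 × 3.3219 ≈ 628.033 ms.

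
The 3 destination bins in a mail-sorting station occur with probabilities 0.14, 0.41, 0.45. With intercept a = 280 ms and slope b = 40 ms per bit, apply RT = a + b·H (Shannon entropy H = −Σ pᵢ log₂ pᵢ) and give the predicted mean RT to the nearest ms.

338 ms

H = 0.14·log₂(1/0.14) + 0.41·log₂(1/0.41) + 0.45·log₂(1/0.45) = 1.4429 bits.
RT = 280 + 40 × 1.4429 = 337.72 ms.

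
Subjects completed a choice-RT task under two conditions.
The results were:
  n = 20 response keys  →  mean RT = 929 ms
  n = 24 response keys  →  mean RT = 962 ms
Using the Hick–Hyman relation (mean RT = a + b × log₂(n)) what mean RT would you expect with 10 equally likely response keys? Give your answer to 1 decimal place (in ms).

With log₂ n on the abscissa the relation is linear; from the two conditions:
  b = (962 − 929) / (log₂ 24 − log₂ 20) = 33 / (4.5850 − 4.3219) = 125.459 ms/bit
  a = 929 − 125.459 × 4.3219 = 386.776 ms
Then RT(10) = 386.776 + 125.459 × log₂ 10 = 386.776 + 125.459 × 3.3219 ≈ 803.541 ms.

803.5 ms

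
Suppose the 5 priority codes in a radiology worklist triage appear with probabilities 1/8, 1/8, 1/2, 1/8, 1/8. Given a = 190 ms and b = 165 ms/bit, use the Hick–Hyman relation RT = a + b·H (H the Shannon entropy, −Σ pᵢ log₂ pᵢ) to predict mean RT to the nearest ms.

H = −Σ pᵢ log₂ pᵢ = 0.125·3 + 0.125·3 + 0.5·1 + 0.125·3 + 0.125·3 = 2.000 bits.
RT = 190 + 165 × 2.000 = 520.00 ms.

520 ms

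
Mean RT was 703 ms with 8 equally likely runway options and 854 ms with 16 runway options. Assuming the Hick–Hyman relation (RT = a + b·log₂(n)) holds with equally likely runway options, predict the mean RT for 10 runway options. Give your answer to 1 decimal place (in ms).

Fit slope and intercept:
  b = (854 − 703) / (log₂ 16 − log₂ 8) = 151 / (4 − 3) = 151.000 ms/bit
  a = 703 − 151.000 × 3 = 250.000 ms
Then RT(10) = 250.000 + 151.000 × log₂ 10 = 250.000 + 151.000 × 3.3219 ≈ 751.611 ms.

751.6 ms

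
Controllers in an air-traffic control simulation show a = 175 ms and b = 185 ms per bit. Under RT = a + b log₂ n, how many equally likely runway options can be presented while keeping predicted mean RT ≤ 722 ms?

7

Information budget: (722 − 175)/185 = 2.9568 bits, so n ≤ 2^2.9568 = 7.764 → at most 7.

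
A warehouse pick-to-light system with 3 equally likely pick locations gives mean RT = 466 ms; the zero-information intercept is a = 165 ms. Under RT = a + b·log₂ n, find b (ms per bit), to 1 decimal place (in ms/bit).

189.9 ms/bit

b = (466 − 165) / log₂(3) = 301 / 1.5850 = 189.910 ms/bit.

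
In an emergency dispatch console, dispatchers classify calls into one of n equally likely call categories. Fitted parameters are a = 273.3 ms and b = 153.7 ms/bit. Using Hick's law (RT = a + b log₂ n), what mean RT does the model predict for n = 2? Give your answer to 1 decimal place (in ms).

427.0 ms

log₂(2) = 1 bits, so RT = 273.3 + 153.7 × 1 ≈ 427.000 ms.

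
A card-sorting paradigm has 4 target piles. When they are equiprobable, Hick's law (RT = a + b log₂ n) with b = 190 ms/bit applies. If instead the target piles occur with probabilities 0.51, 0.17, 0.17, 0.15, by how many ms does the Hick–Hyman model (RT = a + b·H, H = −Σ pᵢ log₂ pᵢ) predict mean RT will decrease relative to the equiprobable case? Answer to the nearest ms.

Equiprobable entropy H₀ = log₂ 4 = 2.0000 bits.
Skewed entropy H = −Σ pᵢ log₂ pᵢ = 1.7751 bits.
ΔRT = b·(H₀ − H) = 190 × 0.2249 = 42.72 ms.

43 ms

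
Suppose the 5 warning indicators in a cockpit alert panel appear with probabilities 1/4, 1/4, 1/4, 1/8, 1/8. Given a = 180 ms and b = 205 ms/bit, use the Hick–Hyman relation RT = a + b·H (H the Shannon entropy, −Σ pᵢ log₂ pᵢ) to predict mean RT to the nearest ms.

641 ms

Each term −pᵢ log₂ pᵢ: 0.25·2 + 0.25·2 + 0.25·2 + 0.125·3 + 0.125·3; summed, H = 2.250 bits.
Mean RT = a + bH = 180 + 205·2.250 = 641.25 ms.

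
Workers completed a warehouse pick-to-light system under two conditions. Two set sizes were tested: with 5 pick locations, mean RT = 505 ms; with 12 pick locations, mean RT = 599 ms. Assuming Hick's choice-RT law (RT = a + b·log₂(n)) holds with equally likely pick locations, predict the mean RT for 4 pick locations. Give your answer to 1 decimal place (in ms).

With log₂ n on the abscissa the relation is linear; from the two conditions:
  b = (599 − 505) / (log₂ 12 − log₂ 5) = 94 / (3.5850 − 2.3219) = 74.424 ms/bit
  a = 505 − 74.424 × 2.3219 = 332.193 ms
Then RT(4) = 332.193 + 74.424 × log₂ 4 = 332.193 + 74.424 × 2 ≈ 481.041 ms.

481.0 ms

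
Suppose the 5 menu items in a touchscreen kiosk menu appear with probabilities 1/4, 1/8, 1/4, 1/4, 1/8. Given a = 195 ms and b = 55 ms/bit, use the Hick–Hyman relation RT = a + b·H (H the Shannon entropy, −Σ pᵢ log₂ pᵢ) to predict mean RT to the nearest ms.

Each term −pᵢ log₂ pᵢ: 0.25·2 + 0.125·3 + 0.25·2 + 0.25·2 + 0.125·3; summed, H = 2.250 bits.
Mean RT = a + bH = 195 + 55·2.250 = 318.75 ms.

319 ms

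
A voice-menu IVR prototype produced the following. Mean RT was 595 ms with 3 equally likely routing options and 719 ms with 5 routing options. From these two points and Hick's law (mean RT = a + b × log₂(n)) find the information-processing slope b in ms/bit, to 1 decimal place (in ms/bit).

168.3 ms/bit

The slope on a log₂ axis is (719 − 595) / (2.3219 − 1.5850) = 168.258 ms/bit.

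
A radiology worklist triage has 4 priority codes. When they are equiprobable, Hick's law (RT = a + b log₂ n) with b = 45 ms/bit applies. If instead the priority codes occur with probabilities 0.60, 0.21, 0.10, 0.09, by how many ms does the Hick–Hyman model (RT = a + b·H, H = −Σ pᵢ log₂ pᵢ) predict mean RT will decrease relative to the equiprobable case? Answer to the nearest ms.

The RT saving is b·ΔH. Equiprobable H₀ = log₂(4) = 2.0000 bits; with the given probabilities H = 1.5598 bits.
b·(H₀ − H) = 45 × (2.0000 − 1.5598) = 19.81 ms.

20 ms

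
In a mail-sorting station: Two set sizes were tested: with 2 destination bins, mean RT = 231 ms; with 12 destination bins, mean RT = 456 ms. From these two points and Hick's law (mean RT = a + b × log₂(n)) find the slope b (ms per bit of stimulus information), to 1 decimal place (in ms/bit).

b = (RT₂ − RT₁)/(log₂ n₂ − log₂ n₁) = (456 − 231)/(3.5850 − 1) = 87.042 ms/bit.

87.0 ms/bit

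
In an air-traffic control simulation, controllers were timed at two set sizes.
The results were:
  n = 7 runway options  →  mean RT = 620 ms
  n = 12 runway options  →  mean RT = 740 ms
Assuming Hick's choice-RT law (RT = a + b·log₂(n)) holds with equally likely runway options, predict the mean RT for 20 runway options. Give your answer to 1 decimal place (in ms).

With log₂ n on the abscissa the relation is linear; from the two conditions:
  b = (740 − 620) / (log₂ 12 − log₂ 7) = 120 / (3.5850 − 2.8074) = 154.319 ms/bit
  a = 620 − 154.319 × 2.8074 = 186.770 ms
Then RT(20) = 186.770 + 154.319 × log₂ 20 = 186.770 + 154.319 × 4.3219 ≈ 853.728 ms.

853.7 ms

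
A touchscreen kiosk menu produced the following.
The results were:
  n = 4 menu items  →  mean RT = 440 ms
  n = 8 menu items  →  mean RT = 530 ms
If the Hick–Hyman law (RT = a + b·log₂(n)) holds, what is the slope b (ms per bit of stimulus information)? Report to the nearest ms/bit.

90 ms/bit

Slope: b = (530 − 440) / (log₂ 8 − log₂ 4) = 90/1.0000 = 90 ms/bit.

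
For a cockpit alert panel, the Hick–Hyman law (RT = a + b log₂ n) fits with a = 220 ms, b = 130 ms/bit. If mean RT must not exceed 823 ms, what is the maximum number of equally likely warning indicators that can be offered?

24

130·log₂ n ≤ 823 − 220 = 603, giving log₂ n ≤ 4.6385 and n ≤ 24.907. The largest whole number is 24.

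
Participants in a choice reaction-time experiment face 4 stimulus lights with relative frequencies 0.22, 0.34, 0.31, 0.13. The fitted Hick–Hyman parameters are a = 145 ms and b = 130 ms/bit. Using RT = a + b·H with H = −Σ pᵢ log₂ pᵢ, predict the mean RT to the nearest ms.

H = 0.22·log₂(1/0.22) + 0.34·log₂(1/0.34) + 0.31·log₂(1/0.31) + 0.13·log₂(1/0.13) = 1.9162 bits.
RT = 145 + 130 × 1.9162 = 394.10 ms.

394 ms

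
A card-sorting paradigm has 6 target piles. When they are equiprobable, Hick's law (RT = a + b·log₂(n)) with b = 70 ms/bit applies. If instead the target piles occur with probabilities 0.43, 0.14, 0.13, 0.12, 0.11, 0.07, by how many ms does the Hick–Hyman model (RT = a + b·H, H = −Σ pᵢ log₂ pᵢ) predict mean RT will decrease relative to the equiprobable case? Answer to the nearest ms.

21 ms

The RT saving is b·ΔH. Equiprobable H₀ = log₂(6) = 2.5850 bits; with the given probabilities H = 2.2892 bits.
b·(H₀ − H) = 70 × (2.5850 − 2.2892) = 20.70 ms.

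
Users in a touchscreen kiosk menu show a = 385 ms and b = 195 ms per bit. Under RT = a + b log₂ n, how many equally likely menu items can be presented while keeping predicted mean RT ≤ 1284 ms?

24

Information budget: (1284 − 385)/195 = 4.6103 bits, so n ≤ 2^4.6103 = 24.424 → at most 24.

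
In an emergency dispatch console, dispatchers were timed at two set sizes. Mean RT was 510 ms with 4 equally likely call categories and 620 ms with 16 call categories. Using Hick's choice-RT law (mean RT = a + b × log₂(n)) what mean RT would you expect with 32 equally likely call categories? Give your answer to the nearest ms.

675 ms

Fit slope and intercept:
  b = (620 − 510) / (log₂ 16 − log₂ 4) = 110 / (4 − 2) = 55 ms/bit
  a = 510 − 55 × 2 = 400 ms
Then RT(32) = 400 + 55 × log₂ 32 = 400 + 55 × 5 ≈ 675.000 ms.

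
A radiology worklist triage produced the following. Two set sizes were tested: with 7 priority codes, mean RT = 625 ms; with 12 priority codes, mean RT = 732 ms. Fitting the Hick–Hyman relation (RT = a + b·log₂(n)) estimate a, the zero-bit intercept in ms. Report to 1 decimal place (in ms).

b = (RT₂ − RT₁)/(log₂ n₂ − log₂ n₁) = (732 − 625)/(3.5850 − 2.8074) = 137.602 ms/bit.
Intercept: a = 625 − 137.602·log₂(7) = 238.704 ms.

238.7 ms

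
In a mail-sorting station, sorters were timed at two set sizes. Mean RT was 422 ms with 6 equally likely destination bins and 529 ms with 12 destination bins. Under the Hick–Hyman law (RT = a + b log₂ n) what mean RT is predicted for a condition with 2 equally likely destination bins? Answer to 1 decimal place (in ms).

RT is linear in log₂ n, so two points fix the line:
  b = (529 − 422) / (log₂ 12 − log₂ 6) = 107 / (3.5850 − 2.5850) = 107.000 ms/bit
  a = 422 − 107.000 × 2.5850 = 145.409 ms
Then RT(2) = 145.409 + 107.000 × log₂ 2 = 145.409 + 107.000 × 1 ≈ 252.409 ms.

252.4 ms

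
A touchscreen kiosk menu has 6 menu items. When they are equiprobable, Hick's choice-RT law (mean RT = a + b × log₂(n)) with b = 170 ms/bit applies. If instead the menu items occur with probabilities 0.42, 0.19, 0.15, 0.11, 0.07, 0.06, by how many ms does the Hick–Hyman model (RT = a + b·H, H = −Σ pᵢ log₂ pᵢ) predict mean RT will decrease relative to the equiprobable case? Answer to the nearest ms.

56 ms

The RT saving is b·ΔH. Equiprobable H₀ = log₂(6) = 2.5850 bits; with the given probabilities H = 2.2538 bits.
b·(H₀ − H) = 170 × (2.5850 − 2.2538) = 56.30 ms.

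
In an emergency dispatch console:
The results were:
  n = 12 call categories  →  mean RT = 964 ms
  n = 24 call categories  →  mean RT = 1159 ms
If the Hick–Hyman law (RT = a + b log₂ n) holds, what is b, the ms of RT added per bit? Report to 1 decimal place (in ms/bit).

195.0 ms/bit

b = (RT₂ − RT₁)/(log₂ n₂ − log₂ n₁) = (1159 − 964)/(4.5850 − 3.5850) = 195.000 ms/bit.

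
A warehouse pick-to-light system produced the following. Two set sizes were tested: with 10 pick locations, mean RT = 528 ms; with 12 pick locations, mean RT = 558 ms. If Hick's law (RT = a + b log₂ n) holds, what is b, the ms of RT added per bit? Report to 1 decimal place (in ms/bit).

114.1 ms/bit

b = (RT₂ − RT₁)/(log₂ n₂ − log₂ n₁) = (558 − 528)/(3.5850 − 3.3219) = 114.054 ms/bit.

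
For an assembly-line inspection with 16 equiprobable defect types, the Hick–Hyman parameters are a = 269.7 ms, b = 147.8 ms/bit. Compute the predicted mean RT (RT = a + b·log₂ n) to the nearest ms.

log₂(16) = 4 bits, so RT = 269.7 + 147.8 × 4 ≈ 860.900 ms.

861 ms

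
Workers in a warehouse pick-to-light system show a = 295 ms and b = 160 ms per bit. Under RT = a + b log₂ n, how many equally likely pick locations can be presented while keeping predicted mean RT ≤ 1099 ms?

32

160·log₂ n ≤ 1099 − 295 = 804, giving log₂ n ≤ 5.0250 and n ≤ 32.559. The largest whole number is 32.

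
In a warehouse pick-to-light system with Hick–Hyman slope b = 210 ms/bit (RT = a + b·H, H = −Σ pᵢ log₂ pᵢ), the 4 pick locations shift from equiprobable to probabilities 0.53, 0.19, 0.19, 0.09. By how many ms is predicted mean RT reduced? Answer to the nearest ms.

The RT saving is b·ΔH. Equiprobable H₀ = log₂(4) = 2.0000 bits; with the given probabilities H = 1.7086 bits.
b·(H₀ − H) = 210 × (2.0000 − 1.7086) = 61.20 ms.

61 ms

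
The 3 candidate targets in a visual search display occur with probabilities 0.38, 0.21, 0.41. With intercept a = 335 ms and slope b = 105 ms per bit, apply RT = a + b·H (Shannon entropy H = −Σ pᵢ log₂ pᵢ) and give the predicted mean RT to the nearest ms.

496 ms

H = 0.38·log₂(1/0.38) + 0.21·log₂(1/0.21) + 0.41·log₂(1/0.41) = 1.5307 bits.
RT = 335 + 105 × 1.5307 = 495.72 ms.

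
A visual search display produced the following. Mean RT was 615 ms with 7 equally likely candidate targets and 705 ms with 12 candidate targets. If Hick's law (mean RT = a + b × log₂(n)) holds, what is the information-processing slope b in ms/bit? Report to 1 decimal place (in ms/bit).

Slope: b = (705 − 615) / (log₂ 12 − log₂ 7) = 90/0.7776 = 115.740 ms/bit.

115.7 ms/bit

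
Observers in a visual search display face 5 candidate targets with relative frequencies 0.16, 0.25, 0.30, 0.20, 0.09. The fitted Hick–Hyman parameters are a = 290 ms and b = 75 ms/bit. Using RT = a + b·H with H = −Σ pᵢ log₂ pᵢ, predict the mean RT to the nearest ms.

Entropy contributions −pᵢ log₂ pᵢ: 0.4230, 0.5000, 0.5211, 0.4644, 0.3127; sum H = 2.2211 bits.
RT = a + bH = 290 + 75·2.2211 = 456.59 ms.

457 ms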